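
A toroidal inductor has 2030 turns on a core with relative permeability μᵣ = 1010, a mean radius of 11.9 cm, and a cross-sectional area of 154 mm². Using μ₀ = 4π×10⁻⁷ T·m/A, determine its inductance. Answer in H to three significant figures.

L ≈ 1.08 H

For a thin toroid, L = μ₀μᵣN²A/(2πR).
L = (4π×10⁻⁷)(1010)(2030)²(1.540×10^-4) / (2π×0.119 m) = 1.077 H.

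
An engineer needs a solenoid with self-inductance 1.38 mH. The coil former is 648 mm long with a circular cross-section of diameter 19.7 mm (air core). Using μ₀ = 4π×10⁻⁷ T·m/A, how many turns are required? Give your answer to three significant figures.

A = π(d/2)² = π(9.850×10^-3 m)² = 3.048×10^-4 m².
From L = μ₀N²A/ℓ, N = √(Lℓ / (μ₀A)).
N = √[(1.380×10^-3)(0.648) / ((4π×10⁻⁷)×3.048×10^-4)] = √(2.3347×10^6) ≈ 1528.0.

N ≈ 1530 turns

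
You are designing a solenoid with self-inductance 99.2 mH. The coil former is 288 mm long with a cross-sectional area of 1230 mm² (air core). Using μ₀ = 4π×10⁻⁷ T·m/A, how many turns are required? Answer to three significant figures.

N ≈ 4300 turns

A = 1230 mm² = 1.230×10^-3 m².
From L = μ₀N²A/ℓ, N = √(Lℓ / (μ₀A)).
N = √[(9.920×10^-2)(0.288) / ((4π×10⁻⁷)×1.230×10^-3)] = √(1.848×10^7) ≈ 4299.3.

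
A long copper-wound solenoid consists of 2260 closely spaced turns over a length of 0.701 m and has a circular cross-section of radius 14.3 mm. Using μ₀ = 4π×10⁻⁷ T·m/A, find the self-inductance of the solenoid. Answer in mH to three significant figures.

A = πr² = π(1.430×10^-2 m)² = 6.424×10^-4 m².
For a long solenoid, L = μ₀N²A/ℓ.
L = (4π×10⁻⁷)(2260)²(6.424×10^-4)/(0.701 m) = 5.882×10^-3 H.

L ≈ 5.88 mH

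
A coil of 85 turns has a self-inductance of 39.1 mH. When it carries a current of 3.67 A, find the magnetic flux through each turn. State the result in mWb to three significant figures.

Φ_B ≈ 1.69 mWb

From L = NΦ_B/I, the flux per turn is Φ_B = LI/N.
Φ_B = (3.910×10^-2 H)(3.67 A)/85 = 1.688×10^-3 Wb.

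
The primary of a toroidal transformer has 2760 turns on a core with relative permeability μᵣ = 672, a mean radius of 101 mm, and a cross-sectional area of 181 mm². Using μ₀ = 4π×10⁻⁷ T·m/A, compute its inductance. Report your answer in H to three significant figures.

L ≈ 1.83 H

For a thin toroid, L = μ₀μᵣN²A/(2πR).
L = (4π×10⁻⁷)(672)(2760)²(1.810×10^-4) / (2π×0.101 m) = 1.8347 H.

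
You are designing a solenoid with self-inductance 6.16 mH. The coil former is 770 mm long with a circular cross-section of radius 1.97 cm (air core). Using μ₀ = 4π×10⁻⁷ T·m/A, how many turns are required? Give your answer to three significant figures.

N ≈ 1760 turns

A = πr² = π(1.970×10^-2 m)² = 1.219×10^-3 m².
From L = μ₀N²A/ℓ, N = √(Lℓ / (μ₀A)).
N = √[(6.160×10^-3)(0.77) / ((4π×10⁻⁷)×1.219×10^-3)] = √(3.096×10^6) ≈ 1759.5.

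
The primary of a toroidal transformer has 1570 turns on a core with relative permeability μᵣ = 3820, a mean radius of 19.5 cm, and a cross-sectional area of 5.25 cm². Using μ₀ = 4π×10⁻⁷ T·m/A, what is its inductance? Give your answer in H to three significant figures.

For a thin toroid, L = μ₀μᵣN²A/(2πR).
L = (4π×10⁻⁷)(3820)(1570)²(5.250×10^-4) / (2π×0.195 m) = 5.07 H.

L ≈ 5.07 H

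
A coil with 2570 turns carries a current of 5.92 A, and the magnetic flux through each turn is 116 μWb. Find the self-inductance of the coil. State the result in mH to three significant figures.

L ≈ 50.4 mH

Self-inductance is defined by L = NΦ_B/I (flux linkage over current).
L = (2570)(1.160×10^-4 Wb)/(5.92 A) = 5.036×10^-2 H.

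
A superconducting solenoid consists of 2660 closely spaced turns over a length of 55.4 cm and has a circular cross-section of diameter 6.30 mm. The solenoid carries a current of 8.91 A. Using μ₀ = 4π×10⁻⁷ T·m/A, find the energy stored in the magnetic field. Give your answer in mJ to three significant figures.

U ≈ 19.9 mJ

A = π(d/2)² = π(3.150×10^-3 m)² = 3.117×10^-5 m².
L = μ₀N²A/ℓ = (4π×10⁻⁷)(2660)²(3.117×10^-5)/(0.554) = 5.003×10^-4 H.
U = ½LI² = ½(5.003×10^-4)(8.91)² = 1.986×10^-2 J.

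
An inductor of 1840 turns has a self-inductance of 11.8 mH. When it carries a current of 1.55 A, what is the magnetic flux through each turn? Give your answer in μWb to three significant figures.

From L = NΦ_B/I, the flux per turn is Φ_B = LI/N.
Φ_B = (1.180×10^-2 H)(1.55 A)/1840 = 9.940×10^-6 Wb.

Φ_B ≈ 9.94 μWb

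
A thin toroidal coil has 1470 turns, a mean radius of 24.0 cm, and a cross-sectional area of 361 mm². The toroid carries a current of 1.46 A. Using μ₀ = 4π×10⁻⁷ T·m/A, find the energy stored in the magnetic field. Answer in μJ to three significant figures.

U ≈ 693 μJ

L = μ₀N²A/(2πR) = (4π×10⁻⁷)(1470)²(3.610×10^-4)/(2π×0.24) = 6.501×10^-4 H.
U = ½LI² = ½(6.501×10^-4)(1.46)² = 6.928×10^-4 J.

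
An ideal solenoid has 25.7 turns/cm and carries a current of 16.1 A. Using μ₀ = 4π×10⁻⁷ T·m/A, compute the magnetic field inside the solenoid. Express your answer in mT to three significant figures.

B ≈ 52.0 mT

Inside a long solenoid, B = μ₀nI.
B = (4π×10⁻⁷)(2.570×10^3 m⁻¹)(16.1 A) = 5.200×10^-2 T.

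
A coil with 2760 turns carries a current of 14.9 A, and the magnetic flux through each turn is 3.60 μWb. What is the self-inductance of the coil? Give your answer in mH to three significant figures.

L ≈ 0.667 mH

Self-inductance is defined by L = NΦ_B/I (flux linkage over current).
L = (2760)(3.600×10^-6 Wb)/(14.9 A) = 6.668×10^-4 H.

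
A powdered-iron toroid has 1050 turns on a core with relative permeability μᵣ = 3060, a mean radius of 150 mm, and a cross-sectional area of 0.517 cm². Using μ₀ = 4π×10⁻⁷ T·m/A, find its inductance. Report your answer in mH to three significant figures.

For a thin toroid, L = μ₀μᵣN²A/(2πR).
L = (4π×10⁻⁷)(3060)(1050)²(5.170×10^-5) / (2π×0.15 m) = 0.2326 H.

L ≈ 233 mH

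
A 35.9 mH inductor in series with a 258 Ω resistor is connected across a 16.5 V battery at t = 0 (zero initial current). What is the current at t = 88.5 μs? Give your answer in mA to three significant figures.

τ = L/R = 3.590×10^-2/258 = 1.391×10^-4 s; final current I_∞ = ε/R = 16.5/258 = 6.395×10^-2 A.
I(t) = I_∞(1 − e^(−t/τ)) with t/τ = 0.636.
I = (6.395×10^-2)(1 − e^(−0.636)) = 3.010×10^-2 A.

I ≈ 30.1 mA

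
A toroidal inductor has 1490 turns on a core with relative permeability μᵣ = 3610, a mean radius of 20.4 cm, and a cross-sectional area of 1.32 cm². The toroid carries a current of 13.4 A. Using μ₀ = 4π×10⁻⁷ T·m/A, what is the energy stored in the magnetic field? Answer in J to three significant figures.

L = μ₀μᵣN²A/(2πR) = (4π×10⁻⁷)(3610)(1490)²(1.320×10^-4)/(2π×0.204) = 1.037 H.
U = ½LI² = ½(1.037)(13.4)² = 93.12 J.

U ≈ 93.1 J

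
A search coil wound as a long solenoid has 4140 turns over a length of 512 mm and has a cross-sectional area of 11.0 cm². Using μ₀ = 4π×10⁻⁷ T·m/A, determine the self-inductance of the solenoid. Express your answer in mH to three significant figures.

L ≈ 46.3 mH

A = 11.0 cm² = 1.100×10^-3 m².
For a long solenoid, L = μ₀N²A/ℓ.
L = (4π×10⁻⁷)(4140)²(1.100×10^-3)/(0.512 m) = 4.627×10^-2 H.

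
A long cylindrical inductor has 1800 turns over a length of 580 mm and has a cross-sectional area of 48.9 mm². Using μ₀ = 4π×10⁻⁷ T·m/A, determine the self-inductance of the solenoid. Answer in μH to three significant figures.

L ≈ 343 μH

A = 48.9 mm² = 4.890×10^-5 m².
For a long solenoid, L = μ₀N²A/ℓ.
L = (4π×10⁻⁷)(1800)²(4.890×10^-5)/(0.58 m) = 3.433×10^-4 H.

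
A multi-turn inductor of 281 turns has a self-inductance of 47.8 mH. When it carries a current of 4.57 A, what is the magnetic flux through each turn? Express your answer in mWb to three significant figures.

Φ_B ≈ 0.777 mWb

From L = NΦ_B/I, the flux per turn is Φ_B = LI/N.
Φ_B = (4.780×10^-2 H)(4.57 A)/281 = 7.774×10^-4 Wb.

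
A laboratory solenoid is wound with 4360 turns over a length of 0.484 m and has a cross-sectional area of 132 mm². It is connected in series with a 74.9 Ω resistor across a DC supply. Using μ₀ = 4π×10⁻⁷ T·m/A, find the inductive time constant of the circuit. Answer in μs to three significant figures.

A = 132 mm² = 1.320×10^-4 m².
L = μ₀N²A/ℓ = (4π×10⁻⁷)(4360)²(1.320×10^-4)/(0.484) = 6.51495×10^-3 H.
τ = L/R = (6.51495×10^-3)/(74.9) = 8.698×10^-5 s.

τ ≈ 87.0 μs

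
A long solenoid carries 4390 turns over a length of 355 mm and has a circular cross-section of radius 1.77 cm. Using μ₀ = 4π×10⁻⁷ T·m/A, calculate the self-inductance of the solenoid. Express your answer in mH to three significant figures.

L ≈ 67.1 mH

A = πr² = π(1.770×10^-2 m)² = 9.842×10^-4 m².
For a long solenoid, L = μ₀N²A/ℓ.
L = (4π×10⁻⁷)(4390)²(9.842×10^-4)/(0.355 m) = 6.714×10^-2 H.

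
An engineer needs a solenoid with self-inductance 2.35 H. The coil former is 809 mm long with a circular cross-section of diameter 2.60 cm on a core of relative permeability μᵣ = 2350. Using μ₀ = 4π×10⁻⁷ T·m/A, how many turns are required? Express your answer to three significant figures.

N ≈ 1100 turns

A = π(d/2)² = π(1.300×10^-2 m)² = 5.309×10^-4 m².
From L = μ₀μᵣN²A/ℓ, N = √(Lℓ / (μ₀μᵣA)).
N = √[(2.35)(0.809) / ((4π×10⁻⁷)(2350)×5.309×10^-4)] = √(1.213×10^6) ≈ 1101.2.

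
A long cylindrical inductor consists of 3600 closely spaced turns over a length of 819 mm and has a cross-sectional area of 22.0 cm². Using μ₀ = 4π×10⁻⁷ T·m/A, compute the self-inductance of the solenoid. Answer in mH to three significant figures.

A = 22.0 cm² = 2.200×10^-3 m².
For a long solenoid, L = μ₀N²A/ℓ.
L = (4π×10⁻⁷)(3600)²(2.200×10^-3)/(0.819 m) = 4.3748×10^-2 H.

L ≈ 43.7 mH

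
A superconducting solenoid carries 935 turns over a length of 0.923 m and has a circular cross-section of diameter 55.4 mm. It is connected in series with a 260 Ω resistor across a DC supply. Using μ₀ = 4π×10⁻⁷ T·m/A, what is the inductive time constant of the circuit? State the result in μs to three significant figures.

A = π(d/2)² = π(2.770×10^-2 m)² = 2.411×10^-3 m².
L = μ₀N²A/ℓ = (4π×10⁻⁷)(935)²(2.411×10^-3)/(0.923) = 2.869×10^-3 H.
τ = L/R = (2.869×10^-3)/(260) = 1.103×10^-5 s.

τ ≈ 11.0 μs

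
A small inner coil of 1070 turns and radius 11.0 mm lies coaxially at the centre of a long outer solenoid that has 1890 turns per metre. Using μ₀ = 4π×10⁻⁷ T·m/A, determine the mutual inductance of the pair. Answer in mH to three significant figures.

M ≈ 0.966 mH

The outer solenoid produces a uniform field B₁ = μ₀n₁I₁ across the inner coil,
so the flux linkage is N₂Φ = N₂B₁A₂ = μ₀n₁N₂A₂·I₁, giving M = μ₀n₁N₂A₂.
A₂ = πr² = π(1.100×10^-2 m)² = 3.801×10^-4 m².
M = (4π×10⁻⁷)(1890)(1070)(3.801×10^-4) = 9.660×10^-4 H.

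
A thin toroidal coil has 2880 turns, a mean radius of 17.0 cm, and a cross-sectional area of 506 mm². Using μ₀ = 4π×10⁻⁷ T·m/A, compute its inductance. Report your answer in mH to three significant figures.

For a thin toroid, L = μ₀N²A/(2πR).
L = (4π×10⁻⁷)(2880)²(5.060×10^-4) / (2π×0.17 m) = 4.938×10^-3 H.

L ≈ 4.94 mH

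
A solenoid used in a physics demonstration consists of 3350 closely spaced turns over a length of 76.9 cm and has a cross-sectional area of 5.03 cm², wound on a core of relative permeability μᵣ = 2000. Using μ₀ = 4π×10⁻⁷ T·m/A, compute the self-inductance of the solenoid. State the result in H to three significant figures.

A = 5.03 cm² = 5.030×10^-4 m².
For a long solenoid, L = μ₀μᵣN²A/ℓ.
L = (4π×10⁻⁷)(2000)(3350)²(5.030×10^-4)/(0.769 m) = 18.449 H.

L ≈ 18.4 H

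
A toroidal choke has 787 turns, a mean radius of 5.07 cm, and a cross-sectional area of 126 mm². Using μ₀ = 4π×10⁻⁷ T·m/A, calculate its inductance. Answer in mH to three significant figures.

For a thin toroid, L = μ₀N²A/(2πR).
L = (4π×10⁻⁷)(787)²(1.260×10^-4) / (2π×5.070×10^-2 m) = 3.079×10^-4 H.

L ≈ 0.308 mH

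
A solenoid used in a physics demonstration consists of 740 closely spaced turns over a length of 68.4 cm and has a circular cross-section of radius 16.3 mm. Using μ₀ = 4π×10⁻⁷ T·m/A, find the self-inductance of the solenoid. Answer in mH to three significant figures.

L ≈ 0.840 mH

A = πr² = π(1.630×10^-2 m)² = 8.347×10^-4 m².
For a long solenoid, L = μ₀N²A/ℓ.
L = (4π×10⁻⁷)(740)²(8.347×10^-4)/(0.684 m) = 8.397×10^-4 H.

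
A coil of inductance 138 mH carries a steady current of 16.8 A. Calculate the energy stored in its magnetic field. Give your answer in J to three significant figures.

U ≈ 19.5 J

Stored magnetic energy: U = ½LI².
U = ½(0.138 H)(16.8 A)² = 19.47 J.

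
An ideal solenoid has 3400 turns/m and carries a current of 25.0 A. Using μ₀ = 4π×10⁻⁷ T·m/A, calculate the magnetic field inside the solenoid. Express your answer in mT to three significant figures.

B ≈ 107 mT

Inside a long solenoid, B = μ₀nI.
B = (4π×10⁻⁷)(3.400×10^3 m⁻¹)(25.0 A) = 0.1068 T.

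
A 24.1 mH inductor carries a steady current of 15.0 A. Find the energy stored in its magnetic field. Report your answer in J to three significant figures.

Stored magnetic energy: U = ½LI².
U = ½(2.410×10^-2 H)(15.0 A)² = 2.711 J.

U ≈ 2.71 J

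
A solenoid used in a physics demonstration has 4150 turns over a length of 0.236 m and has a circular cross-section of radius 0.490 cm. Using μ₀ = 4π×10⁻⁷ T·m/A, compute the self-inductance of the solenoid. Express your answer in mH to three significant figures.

L ≈ 6.92 mH

A = πr² = π(4.900×10^-3 m)² = 7.543×10^-5 m².
For a long solenoid, L = μ₀N²A/ℓ.
L = (4π×10⁻⁷)(4150)²(7.543×10^-5)/(0.236 m) = 6.917×10^-3 H.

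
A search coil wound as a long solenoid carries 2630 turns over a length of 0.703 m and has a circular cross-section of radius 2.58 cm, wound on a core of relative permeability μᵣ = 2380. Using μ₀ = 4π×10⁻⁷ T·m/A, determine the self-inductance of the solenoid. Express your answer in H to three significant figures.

L ≈ 61.5 H

A = πr² = π(2.580×10^-2 m)² = 2.091×10^-3 m².
For a long solenoid, L = μ₀μᵣN²A/ℓ.
L = (4π×10⁻⁷)(2380)(2630)²(2.091×10^-3)/(0.703 m) = 61.54 H.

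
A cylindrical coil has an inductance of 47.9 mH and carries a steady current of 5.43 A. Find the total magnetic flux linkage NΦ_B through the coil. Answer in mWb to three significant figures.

From L = NΦ_B/I, the flux linkage is NΦ_B = LI.
NΦ_B = (4.790×10^-2 H)(5.43 A) = 0.2601 Wb.

NΦ_B ≈ 260 mWb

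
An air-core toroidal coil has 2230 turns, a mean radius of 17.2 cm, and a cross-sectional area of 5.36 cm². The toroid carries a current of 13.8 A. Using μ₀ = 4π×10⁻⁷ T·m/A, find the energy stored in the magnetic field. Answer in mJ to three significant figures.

L = μ₀N²A/(2πR) = (4π×10⁻⁷)(2230)²(5.360×10^-4)/(2π×0.172) = 3.099×10^-3 H.
U = ½LI² = ½(3.099×10^-3)(13.8)² = 0.2951 J.

U ≈ 295 mJ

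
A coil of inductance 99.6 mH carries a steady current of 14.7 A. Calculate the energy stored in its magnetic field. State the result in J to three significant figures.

U ≈ 10.8 J

Stored magnetic energy: U = ½LI².
U = ½(9.960×10^-2 H)(14.7 A)² = 10.76 J.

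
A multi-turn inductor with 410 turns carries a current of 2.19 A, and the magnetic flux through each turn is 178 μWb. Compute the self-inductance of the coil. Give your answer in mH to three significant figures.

Self-inductance is defined by L = NΦ_B/I (flux linkage over current).
L = (410)(1.780×10^-4 Wb)/(2.19 A) = 3.332×10^-2 H.

L ≈ 33.3 mH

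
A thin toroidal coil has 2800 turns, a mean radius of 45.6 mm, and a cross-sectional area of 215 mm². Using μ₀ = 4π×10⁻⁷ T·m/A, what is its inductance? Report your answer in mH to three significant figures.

L ≈ 7.39 mH

For a thin toroid, L = μ₀N²A/(2πR).
L = (4π×10⁻⁷)(2800)²(2.150×10^-4) / (2π×4.560×10^-2 m) = 7.393×10^-3 H.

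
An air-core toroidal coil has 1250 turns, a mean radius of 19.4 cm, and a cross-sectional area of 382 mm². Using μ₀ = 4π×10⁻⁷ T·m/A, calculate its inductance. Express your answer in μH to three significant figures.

L ≈ 615 μH

For a thin toroid, L = μ₀N²A/(2πR).
L = (4π×10⁻⁷)(1250)²(3.820×10^-4) / (2π×0.194 m) = 6.153×10^-4 H.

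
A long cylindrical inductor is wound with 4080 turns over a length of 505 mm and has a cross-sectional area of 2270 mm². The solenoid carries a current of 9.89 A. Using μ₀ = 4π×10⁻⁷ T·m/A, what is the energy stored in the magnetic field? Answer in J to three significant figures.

U ≈ 4.60 J

A = 2270 mm² = 2.270×10^-3 m².
L = μ₀N²A/ℓ = (4π×10⁻⁷)(4080)²(2.270×10^-3)/(0.505) = 9.403×10^-2 H.
U = ½LI² = ½(9.403×10^-2)(9.89)² = 4.599 J.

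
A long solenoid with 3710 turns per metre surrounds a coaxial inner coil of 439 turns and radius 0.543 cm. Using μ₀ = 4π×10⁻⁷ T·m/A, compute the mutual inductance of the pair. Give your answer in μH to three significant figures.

The outer solenoid produces a uniform field B₁ = μ₀n₁I₁ across the inner coil,
so the flux linkage is N₂Φ = N₂B₁A₂ = μ₀n₁N₂A₂·I₁, giving M = μ₀n₁N₂A₂.
A₂ = πr² = π(5.430×10^-3 m)² = 9.263×10^-5 m².
M = (4π×10⁻⁷)(3710)(439)(9.263×10^-5) = 1.896×10^-4 H.

M ≈ 190 μH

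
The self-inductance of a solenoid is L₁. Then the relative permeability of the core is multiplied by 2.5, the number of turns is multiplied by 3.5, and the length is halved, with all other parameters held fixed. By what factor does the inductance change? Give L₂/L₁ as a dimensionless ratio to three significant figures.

L₂/L₁ = 61.3

For a solenoid, L ∝ μᵣN²A/ℓ.
L₂/L₁ = (2.5) × (3.5)^2 × (0.5)^-1 = 61.3.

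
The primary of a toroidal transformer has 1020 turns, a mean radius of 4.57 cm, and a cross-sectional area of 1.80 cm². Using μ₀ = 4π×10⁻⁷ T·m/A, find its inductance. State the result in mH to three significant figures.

For a thin toroid, L = μ₀N²A/(2πR).
L = (4π×10⁻⁷)(1020)²(1.800×10^-4) / (2π×4.570×10^-2 m) = 8.196×10^-4 H.

L ≈ 0.820 mH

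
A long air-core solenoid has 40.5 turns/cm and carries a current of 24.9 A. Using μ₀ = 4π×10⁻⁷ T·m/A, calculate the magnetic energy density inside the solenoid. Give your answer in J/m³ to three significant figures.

B = μ₀nI = (4π×10⁻⁷)(4.050×10^3)(24.9) = 0.1267 T.
u = B²/(2μ₀) = (0.1267)²/(2×4π×10⁻⁷) = 6.390×10^3 J/m³.

u ≈ 6390 J/m³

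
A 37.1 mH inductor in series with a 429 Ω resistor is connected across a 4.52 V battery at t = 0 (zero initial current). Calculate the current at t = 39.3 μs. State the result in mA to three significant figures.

I ≈ 3.85 mA

τ = L/R = 3.710×10^-2/429 = 8.648×10^-5 s; final current I_∞ = ε/R = 4.52/429 = 1.054×10^-2 A.
I(t) = I_∞(1 − e^(−t/τ)) with t/τ = 0.454.
I = (1.054×10^-2)(1 − e^(−0.454)) = 3.848×10^-3 A.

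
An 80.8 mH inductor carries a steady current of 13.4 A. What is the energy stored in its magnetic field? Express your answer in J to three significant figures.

Stored magnetic energy: U = ½LI².
U = ½(8.080×10^-2 H)(13.4 A)² = 7.254 J.

U ≈ 7.25 J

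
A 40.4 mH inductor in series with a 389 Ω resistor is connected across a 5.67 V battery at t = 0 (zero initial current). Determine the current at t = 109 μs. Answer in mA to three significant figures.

τ = L/R = 4.040×10^-2/389 = 1.039×10^-4 s; final current I_∞ = ε/R = 5.67/389 = 1.458×10^-2 A.
I(t) = I_∞(1 − e^(−t/τ)) with t/τ = 1.050.
I = (1.458×10^-2)(1 − e^(−1.050)) = 9.473×10^-3 A.

I ≈ 9.47 mA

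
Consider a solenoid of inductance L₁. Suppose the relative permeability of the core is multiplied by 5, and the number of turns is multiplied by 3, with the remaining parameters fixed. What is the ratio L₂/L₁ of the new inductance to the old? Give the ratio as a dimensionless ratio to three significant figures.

L₂/L₁ = 45.0

For a solenoid, L ∝ μᵣN²A/ℓ.
L₂/L₁ = (5) × (3)^2 = 45.0.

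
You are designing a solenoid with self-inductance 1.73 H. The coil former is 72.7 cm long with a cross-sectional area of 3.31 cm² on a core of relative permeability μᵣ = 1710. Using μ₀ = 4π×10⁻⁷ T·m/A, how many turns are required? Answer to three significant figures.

N ≈ 1330 turns

A = 3.31 cm² = 3.310×10^-4 m².
From L = μ₀μᵣN²A/ℓ, N = √(Lℓ / (μ₀μᵣA)).
N = √[(1.73)(0.727) / ((4π×10⁻⁷)(1710)×3.310×10^-4)] = √(1.768×10^6) ≈ 1329.8.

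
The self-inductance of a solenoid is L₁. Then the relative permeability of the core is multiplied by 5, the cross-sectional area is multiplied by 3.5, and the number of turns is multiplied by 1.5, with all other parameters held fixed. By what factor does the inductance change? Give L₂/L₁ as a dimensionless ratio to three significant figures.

For a solenoid, L ∝ μᵣN²A/ℓ.
L₂/L₁ = (5) × (3.5) × (1.5)^2 = 39.4.

L₂/L₁ = 39.4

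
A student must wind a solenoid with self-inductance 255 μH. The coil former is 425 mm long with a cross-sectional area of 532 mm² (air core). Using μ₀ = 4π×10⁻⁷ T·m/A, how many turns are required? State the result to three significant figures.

N ≈ 403 turns

A = 532 mm² = 5.320×10^-4 m².
From L = μ₀N²A/ℓ, N = √(Lℓ / (μ₀A)).
N = √[(2.550×10^-4)(0.425) / ((4π×10⁻⁷)×5.320×10^-4)] = √(1.621×10^5) ≈ 402.6.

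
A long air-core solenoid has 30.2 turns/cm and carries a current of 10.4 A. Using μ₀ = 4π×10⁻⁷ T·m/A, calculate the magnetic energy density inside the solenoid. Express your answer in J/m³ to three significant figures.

B = μ₀nI = (4π×10⁻⁷)(3.020×10^3)(10.4) = 3.947×10^-2 T.
u = B²/(2μ₀) = (3.947×10^-2)²/(2×4π×10⁻⁷) = 619.8 J/m³.

u ≈ 620 J/m³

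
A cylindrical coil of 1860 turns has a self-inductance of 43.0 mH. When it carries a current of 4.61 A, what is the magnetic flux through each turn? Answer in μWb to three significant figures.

Φ_B ≈ 107 μWb

From L = NΦ_B/I, the flux per turn is Φ_B = LI/N.
Φ_B = (4.300×10^-2 H)(4.61 A)/1860 = 1.066×10^-4 Wb.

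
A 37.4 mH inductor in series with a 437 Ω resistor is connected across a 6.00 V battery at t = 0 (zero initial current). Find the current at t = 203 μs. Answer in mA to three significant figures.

I ≈ 12.4 mA

τ = L/R = 3.740×10^-2/437 = 8.558×10^-5 s; final current I_∞ = ε/R = 6.00/437 = 1.373×10^-2 A.
I(t) = I_∞(1 − e^(−t/τ)) with t/τ = 2.372.
I = (1.373×10^-2)(1 − e^(−2.372)) = 1.2449×10^-2 A.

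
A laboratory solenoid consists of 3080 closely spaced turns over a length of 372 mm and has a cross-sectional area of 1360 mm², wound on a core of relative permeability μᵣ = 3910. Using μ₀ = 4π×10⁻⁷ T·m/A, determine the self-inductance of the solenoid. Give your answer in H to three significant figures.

A = 1360 mm² = 1.360×10^-3 m².
For a long solenoid, L = μ₀μᵣN²A/ℓ.
L = (4π×10⁻⁷)(3910)(3080)²(1.360×10^-3)/(0.372 m) = 170.4 H.

L ≈ 170 H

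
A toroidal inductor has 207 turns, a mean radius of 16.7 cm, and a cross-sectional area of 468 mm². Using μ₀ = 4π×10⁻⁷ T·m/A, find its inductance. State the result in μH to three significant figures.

For a thin toroid, L = μ₀N²A/(2πR).
L = (4π×10⁻⁷)(207)²(4.680×10^-4) / (2π×0.167 m) = 2.402×10^-5 H.

L ≈ 24.0 μH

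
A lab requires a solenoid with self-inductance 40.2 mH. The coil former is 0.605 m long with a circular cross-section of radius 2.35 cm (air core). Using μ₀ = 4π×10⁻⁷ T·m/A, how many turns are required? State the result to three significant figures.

N ≈ 3340 turns

A = πr² = π(2.350×10^-2 m)² = 1.7349×10^-3 m².
From L = μ₀N²A/ℓ, N = √(Lℓ / (μ₀A)).
N = √[(4.020×10^-2)(0.605) / ((4π×10⁻⁷)×1.7349×10^-3)] = √(1.116×10^7) ≈ 3340.0.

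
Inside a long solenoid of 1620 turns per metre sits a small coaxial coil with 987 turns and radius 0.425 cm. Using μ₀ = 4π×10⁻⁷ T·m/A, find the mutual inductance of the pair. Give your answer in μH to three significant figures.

The outer solenoid produces a uniform field B₁ = μ₀n₁I₁ across the inner coil,
so the flux linkage is N₂Φ = N₂B₁A₂ = μ₀n₁N₂A₂·I₁, giving M = μ₀n₁N₂A₂.
A₂ = πr² = π(4.250×10^-3 m)² = 5.6745×10^-5 m².
M = (4π×10⁻⁷)(1620)(987)(5.6745×10^-5) = 1.140×10^-4 H.

M ≈ 114 μH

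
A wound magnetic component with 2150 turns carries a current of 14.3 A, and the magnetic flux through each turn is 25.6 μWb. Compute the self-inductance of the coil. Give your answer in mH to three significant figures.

L ≈ 3.85 mH

Self-inductance is defined by L = NΦ_B/I (flux linkage over current).
L = (2150)(2.560×10^-5 Wb)/(14.3 A) = 3.849×10^-3 H.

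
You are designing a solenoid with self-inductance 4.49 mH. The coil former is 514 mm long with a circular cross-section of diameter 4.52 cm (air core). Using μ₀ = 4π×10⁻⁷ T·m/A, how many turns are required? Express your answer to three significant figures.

N ≈ 1070 turns

A = π(d/2)² = π(2.260×10^-2 m)² = 1.6046×10^-3 m².
From L = μ₀N²A/ℓ, N = √(Lℓ / (μ₀A)).
N = √[(4.490×10^-3)(0.514) / ((4π×10⁻⁷)×1.6046×10^-3)] = √(1.1445×10^6) ≈ 1069.8.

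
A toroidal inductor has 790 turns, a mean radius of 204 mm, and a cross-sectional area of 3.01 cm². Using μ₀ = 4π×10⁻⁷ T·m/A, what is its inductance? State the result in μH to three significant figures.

L ≈ 184 μH

For a thin toroid, L = μ₀N²A/(2πR).
L = (4π×10⁻⁷)(790)²(3.010×10^-4) / (2π×0.204 m) = 1.842×10^-4 H.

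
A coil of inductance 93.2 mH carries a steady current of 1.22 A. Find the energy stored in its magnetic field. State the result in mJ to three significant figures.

U ≈ 69.4 mJ

Stored magnetic energy: U = ½LI².
U = ½(9.320×10^-2 H)(1.22 A)² = 6.936×10^-2 J.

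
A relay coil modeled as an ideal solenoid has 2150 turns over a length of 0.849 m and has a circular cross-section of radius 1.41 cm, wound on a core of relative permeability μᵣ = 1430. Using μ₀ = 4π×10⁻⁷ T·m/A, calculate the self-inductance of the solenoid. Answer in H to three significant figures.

A = πr² = π(1.410×10^-2 m)² = 6.246×10^-4 m².
For a long solenoid, L = μ₀μᵣN²A/ℓ.
L = (4π×10⁻⁷)(1430)(2150)²(6.246×10^-4)/(0.849 m) = 6.111 H.

L ≈ 6.11 H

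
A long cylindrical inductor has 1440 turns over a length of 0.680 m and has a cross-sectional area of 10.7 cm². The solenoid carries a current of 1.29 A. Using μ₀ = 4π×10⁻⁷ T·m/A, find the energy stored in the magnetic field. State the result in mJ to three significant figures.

U ≈ 3.41 mJ

A = 10.7 cm² = 1.070×10^-3 m².
L = μ₀N²A/ℓ = (4π×10⁻⁷)(1440)²(1.070×10^-3)/(0.68) = 4.100×10^-3 H.
U = ½LI² = ½(4.100×10^-3)(1.29)² = 3.412×10^-3 J.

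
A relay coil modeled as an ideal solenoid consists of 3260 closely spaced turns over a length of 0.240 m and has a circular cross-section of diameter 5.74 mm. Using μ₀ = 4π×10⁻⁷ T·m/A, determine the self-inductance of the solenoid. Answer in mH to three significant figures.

A = π(d/2)² = π(2.870×10^-3 m)² = 2.588×10^-5 m².
For a long solenoid, L = μ₀N²A/ℓ.
L = (4π×10⁻⁷)(3260)²(2.588×10^-5)/(0.24 m) = 1.440×10^-3 H.

L ≈ 1.44 mH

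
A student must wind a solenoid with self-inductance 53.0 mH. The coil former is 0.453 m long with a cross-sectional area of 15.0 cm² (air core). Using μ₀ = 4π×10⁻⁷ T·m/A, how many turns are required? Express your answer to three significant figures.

A = 15.0 cm² = 1.500×10^-3 m².
From L = μ₀N²A/ℓ, N = √(Lℓ / (μ₀A)).
N = √[(5.300×10^-2)(0.453) / ((4π×10⁻⁷)×1.500×10^-3)] = √(1.274×10^7) ≈ 3568.9.

N ≈ 3570 turns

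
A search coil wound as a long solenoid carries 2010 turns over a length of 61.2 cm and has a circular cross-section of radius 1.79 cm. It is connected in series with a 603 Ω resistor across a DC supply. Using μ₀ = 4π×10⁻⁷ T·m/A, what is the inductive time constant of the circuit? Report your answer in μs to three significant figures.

A = πr² = π(1.790×10^-2 m)² = 1.007×10^-3 m².
L = μ₀N²A/ℓ = (4π×10⁻⁷)(2010)²(1.007×10^-3)/(0.612) = 8.350×10^-3 H.
τ = L/R = (8.350×10^-3)/(603) = 1.3848×10^-5 s.

τ ≈ 13.8 μs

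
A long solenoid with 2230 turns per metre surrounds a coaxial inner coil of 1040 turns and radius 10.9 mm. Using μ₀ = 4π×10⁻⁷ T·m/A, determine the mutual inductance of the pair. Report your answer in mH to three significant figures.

The outer solenoid produces a uniform field B₁ = μ₀n₁I₁ across the inner coil,
so the flux linkage is N₂Φ = N₂B₁A₂ = μ₀n₁N₂A₂·I₁, giving M = μ₀n₁N₂A₂.
A₂ = πr² = π(1.090×10^-2 m)² = 3.733×10^-4 m².
M = (4π×10⁻⁷)(2230)(1040)(3.733×10^-4) = 1.088×10^-3 H.

M ≈ 1.09 mH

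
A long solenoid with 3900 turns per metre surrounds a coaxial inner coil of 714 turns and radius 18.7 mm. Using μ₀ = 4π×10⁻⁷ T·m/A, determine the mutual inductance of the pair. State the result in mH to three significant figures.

The outer solenoid produces a uniform field B₁ = μ₀n₁I₁ across the inner coil,
so the flux linkage is N₂Φ = N₂B₁A₂ = μ₀n₁N₂A₂·I₁, giving M = μ₀n₁N₂A₂.
A₂ = πr² = π(1.870×10^-2 m)² = 1.099×10^-3 m².
M = (4π×10⁻⁷)(3900)(714)(1.099×10^-3) = 3.844×10^-3 H.

M ≈ 3.84 mH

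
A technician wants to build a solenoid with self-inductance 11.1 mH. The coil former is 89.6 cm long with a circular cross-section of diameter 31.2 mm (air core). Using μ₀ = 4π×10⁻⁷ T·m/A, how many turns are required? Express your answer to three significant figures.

A = π(d/2)² = π(1.560×10^-2 m)² = 7.645×10^-4 m².
From L = μ₀N²A/ℓ, N = √(Lℓ / (μ₀A)).
N = √[(1.110×10^-2)(0.896) / ((4π×10⁻⁷)×7.645×10^-4)] = √(1.035×10^7) ≈ 3217.4.

N ≈ 3220 turns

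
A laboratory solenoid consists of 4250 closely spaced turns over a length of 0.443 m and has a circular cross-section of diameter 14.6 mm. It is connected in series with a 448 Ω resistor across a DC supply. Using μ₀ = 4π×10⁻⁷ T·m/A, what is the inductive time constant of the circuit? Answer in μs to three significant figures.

τ ≈ 19.1 μs

A = π(d/2)² = π(7.300×10^-3 m)² = 1.674×10^-4 m².
L = μ₀N²A/ℓ = (4π×10⁻⁷)(4250)²(1.674×10^-4)/(0.443) = 8.578×10^-3 H.
τ = L/R = (8.578×10^-3)/(448) = 1.9147×10^-5 s.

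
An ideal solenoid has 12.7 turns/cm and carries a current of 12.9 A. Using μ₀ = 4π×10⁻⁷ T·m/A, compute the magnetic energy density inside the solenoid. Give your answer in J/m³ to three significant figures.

u ≈ 169 J/m³

B = μ₀nI = (4π×10⁻⁷)(1.270×10^3)(12.9) = 2.059×10^-2 T.
u = B²/(2μ₀) = (2.059×10^-2)²/(2×4π×10⁻⁷) = 168.6 J/m³.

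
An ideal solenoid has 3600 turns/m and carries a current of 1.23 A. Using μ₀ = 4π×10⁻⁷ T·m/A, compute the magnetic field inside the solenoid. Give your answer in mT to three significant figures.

B ≈ 5.56 mT

Inside a long solenoid, B = μ₀nI.
B = (4π×10⁻⁷)(3.600×10^3 m⁻¹)(1.23 A) = 5.564×10^-3 T.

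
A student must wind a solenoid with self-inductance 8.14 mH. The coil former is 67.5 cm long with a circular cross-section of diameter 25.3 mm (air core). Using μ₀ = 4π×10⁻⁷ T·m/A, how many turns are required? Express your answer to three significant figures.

A = π(d/2)² = π(1.265×10^-2 m)² = 5.027×10^-4 m².
From L = μ₀N²A/ℓ, N = √(Lℓ / (μ₀A)).
N = √[(8.140×10^-3)(0.675) / ((4π×10⁻⁷)×5.027×10^-4)] = √(8.697×10^6) ≈ 2949.1.

N ≈ 2950 turns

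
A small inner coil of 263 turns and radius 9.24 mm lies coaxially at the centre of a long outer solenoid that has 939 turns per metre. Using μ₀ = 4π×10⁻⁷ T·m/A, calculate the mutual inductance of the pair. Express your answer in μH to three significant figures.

The outer solenoid produces a uniform field B₁ = μ₀n₁I₁ across the inner coil,
so the flux linkage is N₂Φ = N₂B₁A₂ = μ₀n₁N₂A₂·I₁, giving M = μ₀n₁N₂A₂.
A₂ = πr² = π(9.240×10^-3 m)² = 2.682×10^-4 m².
M = (4π×10⁻⁷)(939)(263)(2.682×10^-4) = 8.324×10^-5 H.

M ≈ 83.2 μH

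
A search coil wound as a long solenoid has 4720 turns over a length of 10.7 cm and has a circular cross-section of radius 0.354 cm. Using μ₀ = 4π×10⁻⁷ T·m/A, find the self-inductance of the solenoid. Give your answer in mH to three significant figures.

A = πr² = π(3.540×10^-3 m)² = 3.937×10^-5 m².
For a long solenoid, L = μ₀N²A/ℓ.
L = (4π×10⁻⁷)(4720)²(3.937×10^-5)/(0.107 m) = 1.030×10^-2 H.

L ≈ 10.3 mH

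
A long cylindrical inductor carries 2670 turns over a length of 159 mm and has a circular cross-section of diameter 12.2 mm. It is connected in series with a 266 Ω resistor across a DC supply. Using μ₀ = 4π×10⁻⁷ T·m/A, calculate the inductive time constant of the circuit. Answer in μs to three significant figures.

A = π(d/2)² = π(6.100×10^-3 m)² = 1.169×10^-4 m².
L = μ₀N²A/ℓ = (4π×10⁻⁷)(2670)²(1.169×10^-4)/(0.159) = 6.586×10^-3 H.
τ = L/R = (6.586×10^-3)/(266) = 2.476×10^-5 s.

τ ≈ 24.8 μs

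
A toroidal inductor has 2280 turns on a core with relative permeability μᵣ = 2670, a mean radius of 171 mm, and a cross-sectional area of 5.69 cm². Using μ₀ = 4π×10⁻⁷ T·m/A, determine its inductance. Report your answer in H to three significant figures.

For a thin toroid, L = μ₀μᵣN²A/(2πR).
L = (4π×10⁻⁷)(2670)(2280)²(5.690×10^-4) / (2π×0.171 m) = 9.237 H.

L ≈ 9.24 H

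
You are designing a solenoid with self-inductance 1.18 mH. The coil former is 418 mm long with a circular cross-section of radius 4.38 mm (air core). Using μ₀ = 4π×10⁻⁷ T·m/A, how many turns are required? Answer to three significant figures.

A = πr² = π(4.380×10^-3 m)² = 6.027×10^-5 m².
From L = μ₀N²A/ℓ, N = √(Lℓ / (μ₀A)).
N = √[(1.180×10^-3)(0.418) / ((4π×10⁻⁷)×6.027×10^-5)] = √(6.513×10^6) ≈ 2552.0.

N ≈ 2550 turns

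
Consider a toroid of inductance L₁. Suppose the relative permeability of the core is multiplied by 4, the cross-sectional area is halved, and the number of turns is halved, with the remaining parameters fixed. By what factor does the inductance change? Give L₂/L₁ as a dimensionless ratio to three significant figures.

L₂/L₁ = 0.500

For a toroid, L ∝ μᵣN²A/R.
L₂/L₁ = (4) × (0.5) × (0.5)^2 = 0.500.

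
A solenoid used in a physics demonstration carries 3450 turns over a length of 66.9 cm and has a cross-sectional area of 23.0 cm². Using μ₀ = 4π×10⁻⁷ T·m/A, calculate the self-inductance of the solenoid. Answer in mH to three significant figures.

L ≈ 51.4 mH

A = 23.0 cm² = 2.300×10^-3 m².
For a long solenoid, L = μ₀N²A/ℓ.
L = (4π×10⁻⁷)(3450)²(2.300×10^-3)/(0.669 m) = 5.142×10^-2 H.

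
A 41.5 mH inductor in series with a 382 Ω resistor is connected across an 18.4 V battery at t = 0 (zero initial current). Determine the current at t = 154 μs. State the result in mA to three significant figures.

I ≈ 36.5 mA

τ = L/R = 4.150×10^-2/382 = 1.086×10^-4 s; final current I_∞ = ε/R = 18.4/382 = 4.817×10^-2 A.
I(t) = I_∞(1 − e^(−t/τ)) with t/τ = 1.418.
I = (4.817×10^-2)(1 − e^(−1.418)) = 3.650×10^-2 A.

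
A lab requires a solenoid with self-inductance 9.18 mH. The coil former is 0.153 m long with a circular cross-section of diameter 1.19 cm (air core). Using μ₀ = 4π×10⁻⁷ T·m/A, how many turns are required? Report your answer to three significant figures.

A = π(d/2)² = π(5.950×10^-3 m)² = 1.112×10^-4 m².
From L = μ₀N²A/ℓ, N = √(Lℓ / (μ₀A)).
N = √[(9.180×10^-3)(0.153) / ((4π×10⁻⁷)×1.112×10^-4)] = √(1.0049×10^7) ≈ 3170.1.

N ≈ 3170 turns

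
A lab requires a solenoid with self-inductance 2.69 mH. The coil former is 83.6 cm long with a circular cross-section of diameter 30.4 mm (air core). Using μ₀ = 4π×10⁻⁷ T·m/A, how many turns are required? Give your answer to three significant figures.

N ≈ 1570 turns

A = π(d/2)² = π(1.520×10^-2 m)² = 7.258×10^-4 m².
From L = μ₀N²A/ℓ, N = √(Lℓ / (μ₀A)).
N = √[(2.690×10^-3)(0.836) / ((4π×10⁻⁷)×7.258×10^-4)] = √(2.466×10^6) ≈ 1570.2.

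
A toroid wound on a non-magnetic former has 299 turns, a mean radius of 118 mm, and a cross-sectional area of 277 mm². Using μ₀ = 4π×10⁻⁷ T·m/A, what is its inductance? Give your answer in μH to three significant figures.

For a thin toroid, L = μ₀N²A/(2πR).
L = (4π×10⁻⁷)(299)²(2.770×10^-4) / (2π×0.118 m) = 4.197×10^-5 H.

L ≈ 42.0 μH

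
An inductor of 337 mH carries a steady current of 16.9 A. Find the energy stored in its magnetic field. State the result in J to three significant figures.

U ≈ 48.1 J

Stored magnetic energy: U = ½LI².
U = ½(0.337 H)(16.9 A)² = 48.13 J.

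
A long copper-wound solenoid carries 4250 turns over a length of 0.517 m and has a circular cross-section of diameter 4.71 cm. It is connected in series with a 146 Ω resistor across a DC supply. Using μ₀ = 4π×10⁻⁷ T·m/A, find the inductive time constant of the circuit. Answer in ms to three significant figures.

τ ≈ 0.524 ms

A = π(d/2)² = π(2.355×10^-2 m)² = 1.742×10^-3 m².
L = μ₀N²A/ℓ = (4π×10⁻⁷)(4250)²(1.742×10^-3)/(0.517) = 7.649×10^-2 H.
τ = L/R = (7.649×10^-2)/(146) = 5.239×10^-4 s.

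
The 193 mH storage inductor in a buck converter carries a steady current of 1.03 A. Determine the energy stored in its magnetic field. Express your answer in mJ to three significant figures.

U ≈ 102 mJ

Stored magnetic energy: U = ½LI².
U = ½(0.193 H)(1.03 A)² = 0.1024 J.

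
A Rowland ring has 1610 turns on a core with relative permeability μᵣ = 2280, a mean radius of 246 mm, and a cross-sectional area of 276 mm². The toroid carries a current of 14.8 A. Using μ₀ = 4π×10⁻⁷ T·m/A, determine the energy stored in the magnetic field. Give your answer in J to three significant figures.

U ≈ 145 J

L = μ₀μᵣN²A/(2πR) = (4π×10⁻⁷)(2280)(1610)²(2.760×10^-4)/(2π×0.246) = 1.326 H.
U = ½LI² = ½(1.326)(14.8)² = 145.2 J.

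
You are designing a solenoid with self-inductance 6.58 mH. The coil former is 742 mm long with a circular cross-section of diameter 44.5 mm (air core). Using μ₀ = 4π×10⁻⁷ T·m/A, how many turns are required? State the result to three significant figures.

N ≈ 1580 turns

A = π(d/2)² = π(2.225×10^-2 m)² = 1.555×10^-3 m².
From L = μ₀N²A/ℓ, N = √(Lℓ / (μ₀A)).
N = √[(6.580×10^-3)(0.742) / ((4π×10⁻⁷)×1.555×10^-3)] = √(2.498×10^6) ≈ 1580.5.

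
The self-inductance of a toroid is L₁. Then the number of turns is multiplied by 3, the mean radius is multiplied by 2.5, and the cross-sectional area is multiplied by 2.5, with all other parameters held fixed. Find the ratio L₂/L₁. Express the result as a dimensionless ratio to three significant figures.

L₂/L₁ = 9.00

For a toroid, L ∝ μᵣN²A/R.
L₂/L₁ = (3)^2 × (2.5)^-1 × (2.5) = 9.00.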